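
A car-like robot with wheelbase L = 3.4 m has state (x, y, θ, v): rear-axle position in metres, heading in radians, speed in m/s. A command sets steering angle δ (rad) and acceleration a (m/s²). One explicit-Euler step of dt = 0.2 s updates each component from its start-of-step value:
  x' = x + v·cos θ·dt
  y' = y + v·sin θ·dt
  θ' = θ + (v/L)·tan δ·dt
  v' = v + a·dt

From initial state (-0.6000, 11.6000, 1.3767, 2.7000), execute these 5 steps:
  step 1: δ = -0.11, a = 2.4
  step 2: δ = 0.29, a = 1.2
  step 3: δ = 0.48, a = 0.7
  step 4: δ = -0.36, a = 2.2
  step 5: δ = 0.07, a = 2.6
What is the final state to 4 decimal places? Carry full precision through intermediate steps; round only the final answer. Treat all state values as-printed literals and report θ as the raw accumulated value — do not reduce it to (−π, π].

(-0.1161, 14.9317, 1.4574, 4.5200)

after step 1 (δ=-0.11, a=2.4): (-0.495845, 12.129860, 1.359159, 3.180000)
after step 2 (δ=0.29, a=1.2): (-0.362246, 12.751670, 1.414979, 3.420000)
after step 3 (δ=0.48, a=0.7): (-0.256098, 13.427383, 1.519714, 3.560000)
after step 4 (δ=-0.36, a=2.2): (-0.219743, 14.138454, 1.440891, 4.000000)
after step 5 (δ=0.07, a=2.6): (-0.116111, 14.931714, 1.457388, 4.520000)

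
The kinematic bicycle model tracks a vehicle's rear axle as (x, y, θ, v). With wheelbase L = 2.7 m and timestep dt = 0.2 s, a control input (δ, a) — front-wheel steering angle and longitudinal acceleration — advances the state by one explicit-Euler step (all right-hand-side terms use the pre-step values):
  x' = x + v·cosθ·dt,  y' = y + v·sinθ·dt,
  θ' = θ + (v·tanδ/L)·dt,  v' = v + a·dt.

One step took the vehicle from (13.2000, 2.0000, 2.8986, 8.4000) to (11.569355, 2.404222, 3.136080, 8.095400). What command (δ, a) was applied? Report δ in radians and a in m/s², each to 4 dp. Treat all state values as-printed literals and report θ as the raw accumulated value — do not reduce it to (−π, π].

δ = 0.3646, a = -1.5230

a = (v'−v)/dt = (-0.304600)/0.2 = -1.5230
Δθ = θ'−θ = 0.237480;  (v·dt/L) = 8.4000·0.2/2.7 = 0.622222
tan δ = Δθ·L/(v·dt) = 0.381664  →  δ = 0.3646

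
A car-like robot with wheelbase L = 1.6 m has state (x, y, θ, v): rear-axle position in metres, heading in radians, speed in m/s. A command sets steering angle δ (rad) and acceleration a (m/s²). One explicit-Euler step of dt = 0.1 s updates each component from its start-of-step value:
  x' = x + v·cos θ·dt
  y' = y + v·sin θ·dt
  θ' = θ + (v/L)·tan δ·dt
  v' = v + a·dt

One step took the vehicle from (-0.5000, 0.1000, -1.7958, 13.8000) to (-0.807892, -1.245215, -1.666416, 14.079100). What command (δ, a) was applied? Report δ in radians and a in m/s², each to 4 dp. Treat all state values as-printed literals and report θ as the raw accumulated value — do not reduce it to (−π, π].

δ = 0.1489, a = 2.7910

a = (v'−v)/dt = (0.279100)/0.1 = 2.7910
Δθ = θ'−θ = 0.129384;  (v·dt/L) = 13.8000·0.1/1.6 = 0.862500
tan δ = Δθ·L/(v·dt) = 0.150010  →  δ = 0.1489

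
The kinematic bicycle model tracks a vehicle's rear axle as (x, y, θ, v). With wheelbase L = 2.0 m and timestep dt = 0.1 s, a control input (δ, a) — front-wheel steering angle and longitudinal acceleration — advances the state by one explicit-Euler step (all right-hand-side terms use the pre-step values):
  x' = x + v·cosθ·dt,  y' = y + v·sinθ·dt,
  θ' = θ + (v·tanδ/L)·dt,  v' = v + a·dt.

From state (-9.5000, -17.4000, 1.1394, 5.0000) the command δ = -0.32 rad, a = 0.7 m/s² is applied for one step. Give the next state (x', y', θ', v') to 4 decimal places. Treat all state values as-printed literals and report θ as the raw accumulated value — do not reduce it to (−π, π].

(-9.2909, -16.9458, 1.0566, 5.0700)

x' = -9.5000 + 5.0000·cos(1.1394)·0.1 = -9.2909
y' = -17.4000 + 5.0000·sin(1.1394)·0.1 = -16.9458
θ' = 1.1394 + (5.0000/2.0)·tan(-0.32)·0.1 = 1.0566
v' = 5.0000 + 0.7000·0.1 = 5.0700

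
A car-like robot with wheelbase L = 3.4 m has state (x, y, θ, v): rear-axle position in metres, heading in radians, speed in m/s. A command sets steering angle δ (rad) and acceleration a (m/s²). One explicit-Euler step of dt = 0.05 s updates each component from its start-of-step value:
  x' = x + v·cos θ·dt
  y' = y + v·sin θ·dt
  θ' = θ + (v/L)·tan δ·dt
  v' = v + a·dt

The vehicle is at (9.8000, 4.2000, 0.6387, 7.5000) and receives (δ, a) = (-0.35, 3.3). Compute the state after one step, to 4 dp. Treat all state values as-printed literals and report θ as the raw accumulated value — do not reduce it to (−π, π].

(10.1011, 4.4236, 0.5984, 7.6650)

x' = 9.8000 + 7.5000·cos(0.6387)·0.05 = 10.1011
y' = 4.2000 + 7.5000·sin(0.6387)·0.05 = 4.4236
θ' = 0.6387 + (7.5000/3.4)·tan(-0.35)·0.05 = 0.5984
v' = 7.5000 + 3.3000·0.05 = 7.6650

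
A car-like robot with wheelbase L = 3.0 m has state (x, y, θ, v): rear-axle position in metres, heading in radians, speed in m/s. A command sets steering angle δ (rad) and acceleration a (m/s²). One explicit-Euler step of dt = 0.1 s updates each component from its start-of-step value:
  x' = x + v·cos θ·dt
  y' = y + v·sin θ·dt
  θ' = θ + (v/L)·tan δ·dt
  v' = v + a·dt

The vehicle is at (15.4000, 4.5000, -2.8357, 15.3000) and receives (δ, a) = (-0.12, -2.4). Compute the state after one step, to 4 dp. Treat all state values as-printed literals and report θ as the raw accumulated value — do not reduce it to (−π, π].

x' = 15.4000 + 15.3000·cos(-2.8357)·0.1 = 13.9410
y' = 4.5000 + 15.3000·sin(-2.8357)·0.1 = 4.0392
θ' = -2.8357 + (15.3000/3.0)·tan(-0.12)·0.1 = -2.8972
v' = 15.3000 − 2.4000·0.1 = 15.0600

(13.9410, 4.0392, -2.8972, 15.0600)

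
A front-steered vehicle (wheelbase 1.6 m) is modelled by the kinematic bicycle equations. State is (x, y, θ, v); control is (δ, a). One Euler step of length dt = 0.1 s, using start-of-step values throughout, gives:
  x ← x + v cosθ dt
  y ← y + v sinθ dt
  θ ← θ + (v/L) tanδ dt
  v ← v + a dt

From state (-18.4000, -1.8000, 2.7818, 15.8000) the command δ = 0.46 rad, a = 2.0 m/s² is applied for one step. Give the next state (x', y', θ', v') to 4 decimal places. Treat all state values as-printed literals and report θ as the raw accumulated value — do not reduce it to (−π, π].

(-19.8788, -1.2437, 3.2711, 16.0000)

x' = -18.4000 + 15.8000·cos(2.7818)·0.1 = -19.8788
y' = -1.8000 + 15.8000·sin(2.7818)·0.1 = -1.2437
θ' = 2.7818 + (15.8000/1.6)·tan(0.46)·0.1 = 3.2711
v' = 15.8000 + 2.0000·0.1 = 16.0000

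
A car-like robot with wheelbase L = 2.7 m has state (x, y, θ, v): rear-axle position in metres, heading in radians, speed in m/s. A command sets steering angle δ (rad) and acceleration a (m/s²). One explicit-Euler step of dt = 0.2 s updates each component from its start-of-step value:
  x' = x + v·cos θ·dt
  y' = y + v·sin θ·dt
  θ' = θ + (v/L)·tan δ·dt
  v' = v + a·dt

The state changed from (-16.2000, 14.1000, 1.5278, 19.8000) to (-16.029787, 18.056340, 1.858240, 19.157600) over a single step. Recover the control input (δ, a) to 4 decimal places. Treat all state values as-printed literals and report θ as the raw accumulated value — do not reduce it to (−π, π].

δ = 0.2216, a = -3.2120

a = (v'−v)/dt = (-0.642400)/0.2 = -3.2120
Δθ = θ'−θ = 0.330440;  (v·dt/L) = 19.8000·0.2/2.7 = 1.466667
tan δ = Δθ·L/(v·dt) = 0.225300  →  δ = 0.2216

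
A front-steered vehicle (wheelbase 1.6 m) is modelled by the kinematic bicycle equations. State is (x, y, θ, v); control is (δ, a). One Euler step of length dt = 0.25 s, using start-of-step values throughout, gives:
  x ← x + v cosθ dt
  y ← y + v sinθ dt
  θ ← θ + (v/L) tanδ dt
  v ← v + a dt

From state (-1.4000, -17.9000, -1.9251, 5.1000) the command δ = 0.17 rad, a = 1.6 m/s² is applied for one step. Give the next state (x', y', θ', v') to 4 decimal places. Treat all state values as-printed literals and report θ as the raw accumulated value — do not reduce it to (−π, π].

(-1.8423, -19.0958, -1.7883, 5.5000)

x' = -1.4000 + 5.1000·cos(-1.9251)·0.25 = -1.8423
y' = -17.9000 + 5.1000·sin(-1.9251)·0.25 = -19.0958
θ' = -1.9251 + (5.1000/1.6)·tan(0.17)·0.25 = -1.7883
v' = 5.1000 + 1.6000·0.25 = 5.5000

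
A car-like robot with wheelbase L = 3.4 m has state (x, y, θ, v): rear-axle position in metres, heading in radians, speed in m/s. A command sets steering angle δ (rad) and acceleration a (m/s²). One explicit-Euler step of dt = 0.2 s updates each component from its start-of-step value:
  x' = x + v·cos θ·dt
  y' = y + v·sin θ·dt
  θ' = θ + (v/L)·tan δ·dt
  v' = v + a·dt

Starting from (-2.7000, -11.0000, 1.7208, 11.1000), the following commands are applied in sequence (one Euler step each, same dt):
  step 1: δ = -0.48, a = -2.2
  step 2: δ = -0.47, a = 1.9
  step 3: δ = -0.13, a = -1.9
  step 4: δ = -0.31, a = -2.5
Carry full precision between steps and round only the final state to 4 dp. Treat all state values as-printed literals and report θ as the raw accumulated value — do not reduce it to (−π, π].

(-0.3623, -3.0150, 0.7766, 10.1600)

after step 1 (δ=-0.48, a=-2.2): (-3.031761, -8.804929, 1.380872, 10.660000)
after step 2 (δ=-0.47, a=1.9): (-2.629271, -6.711266, 1.062347, 11.040000)
after step 3 (δ=-0.13, a=-1.9): (-1.554366, -4.782577, 0.977445, 10.660000)
after step 4 (δ=-0.31, a=-2.5): (-0.362274, -3.014997, 0.776581, 10.160000)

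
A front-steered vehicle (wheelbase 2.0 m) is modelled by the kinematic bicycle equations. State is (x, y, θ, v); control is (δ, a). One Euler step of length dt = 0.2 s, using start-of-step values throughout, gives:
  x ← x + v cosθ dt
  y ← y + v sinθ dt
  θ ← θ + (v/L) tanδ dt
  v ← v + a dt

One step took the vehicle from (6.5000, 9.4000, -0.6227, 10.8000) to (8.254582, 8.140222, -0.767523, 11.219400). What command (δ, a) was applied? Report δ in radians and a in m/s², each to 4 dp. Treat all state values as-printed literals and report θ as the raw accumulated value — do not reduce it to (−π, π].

δ = -0.1333, a = 2.0970

a = (v'−v)/dt = (0.419400)/0.2 = 2.0970
Δθ = θ'−θ = -0.144823;  (v·dt/L) = 10.8000·0.2/2.0 = 1.080000
tan δ = Δθ·L/(v·dt) = -0.134095  →  δ = -0.1333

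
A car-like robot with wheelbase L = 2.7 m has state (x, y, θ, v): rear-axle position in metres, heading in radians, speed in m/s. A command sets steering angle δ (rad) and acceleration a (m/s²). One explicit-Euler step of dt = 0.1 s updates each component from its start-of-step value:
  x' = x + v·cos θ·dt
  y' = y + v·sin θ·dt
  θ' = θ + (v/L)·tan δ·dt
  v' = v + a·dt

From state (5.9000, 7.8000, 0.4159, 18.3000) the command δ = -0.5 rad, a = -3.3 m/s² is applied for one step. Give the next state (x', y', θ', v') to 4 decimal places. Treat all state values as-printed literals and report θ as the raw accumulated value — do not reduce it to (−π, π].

x' = 5.9000 + 18.3000·cos(0.4159)·0.1 = 7.5740
y' = 7.8000 + 18.3000·sin(0.4159)·0.1 = 8.5393
θ' = 0.4159 + (18.3000/2.7)·tan(-0.5)·0.1 = 0.0456
v' = 18.3000 − 3.3000·0.1 = 17.9700

(7.5740, 8.5393, 0.0456, 17.9700)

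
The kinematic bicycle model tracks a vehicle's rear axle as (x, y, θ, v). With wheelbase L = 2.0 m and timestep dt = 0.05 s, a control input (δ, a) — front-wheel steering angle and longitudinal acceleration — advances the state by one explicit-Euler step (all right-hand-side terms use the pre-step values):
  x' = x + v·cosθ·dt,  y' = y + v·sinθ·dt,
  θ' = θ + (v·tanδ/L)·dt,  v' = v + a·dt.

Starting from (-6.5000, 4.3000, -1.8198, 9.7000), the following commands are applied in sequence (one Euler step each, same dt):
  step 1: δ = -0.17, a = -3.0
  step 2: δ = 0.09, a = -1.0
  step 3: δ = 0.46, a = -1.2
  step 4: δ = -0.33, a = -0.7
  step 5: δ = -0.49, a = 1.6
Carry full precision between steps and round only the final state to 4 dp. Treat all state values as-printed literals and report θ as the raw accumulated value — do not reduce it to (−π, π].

after step 1 (δ=-0.17, a=-3.0): (-6.619523, 3.829958, -1.861427, 9.550000)
after step 2 (δ=0.09, a=-1.0): (-6.756353, 3.372483, -1.839881, 9.500000)
after step 3 (δ=0.46, a=-1.2): (-6.882632, 2.914576, -1.722212, 9.440000)
after step 4 (δ=-0.33, a=-0.7): (-6.953827, 2.447976, -1.803048, 9.405000)
after step 5 (δ=-0.49, a=1.6): (-7.062064, 1.990352, -1.928461, 9.485000)

(-7.0621, 1.9904, -1.9285, 9.4850)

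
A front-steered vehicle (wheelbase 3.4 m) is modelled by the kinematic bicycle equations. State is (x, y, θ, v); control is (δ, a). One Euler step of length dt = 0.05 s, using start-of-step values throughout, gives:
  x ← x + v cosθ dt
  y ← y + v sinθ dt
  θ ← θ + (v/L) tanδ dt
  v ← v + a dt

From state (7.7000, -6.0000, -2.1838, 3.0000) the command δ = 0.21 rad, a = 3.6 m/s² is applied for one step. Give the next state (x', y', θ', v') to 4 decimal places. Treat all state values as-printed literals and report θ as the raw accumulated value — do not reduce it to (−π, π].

(7.6137, -6.1227, -2.1744, 3.1800)

x' = 7.7000 + 3.0000·cos(-2.1838)·0.05 = 7.6137
y' = -6.0000 + 3.0000·sin(-2.1838)·0.05 = -6.1227
θ' = -2.1838 + (3.0000/3.4)·tan(0.21)·0.05 = -2.1744
v' = 3.0000 + 3.6000·0.05 = 3.1800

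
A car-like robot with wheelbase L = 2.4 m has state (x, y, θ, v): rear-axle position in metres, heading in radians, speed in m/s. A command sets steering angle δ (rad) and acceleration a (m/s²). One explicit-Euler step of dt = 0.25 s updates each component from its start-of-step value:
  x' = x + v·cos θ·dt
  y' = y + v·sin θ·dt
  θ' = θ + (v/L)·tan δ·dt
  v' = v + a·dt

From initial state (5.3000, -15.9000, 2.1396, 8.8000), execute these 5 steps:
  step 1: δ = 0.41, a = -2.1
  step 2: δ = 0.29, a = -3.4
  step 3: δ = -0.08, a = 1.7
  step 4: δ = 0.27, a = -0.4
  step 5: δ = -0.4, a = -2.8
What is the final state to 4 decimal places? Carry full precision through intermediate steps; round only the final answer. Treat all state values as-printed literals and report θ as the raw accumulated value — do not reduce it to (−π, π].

after step 1 (δ=0.41, a=-2.1): (4.115026, -14.046399, 2.538012, 8.275000)
after step 2 (δ=0.29, a=-3.4): (2.411807, -12.872189, 2.795238, 7.425000)
after step 3 (δ=-0.08, a=1.7): (0.665788, -12.242044, 2.733230, 7.850000)
after step 4 (δ=0.27, a=-0.4): (-1.135341, -11.462722, 2.959538, 7.750000)
after step 5 (δ=-0.4, a=-2.8): (-3.040821, -11.111936, 2.618220, 7.050000)

(-3.0408, -11.1119, 2.6182, 7.0500)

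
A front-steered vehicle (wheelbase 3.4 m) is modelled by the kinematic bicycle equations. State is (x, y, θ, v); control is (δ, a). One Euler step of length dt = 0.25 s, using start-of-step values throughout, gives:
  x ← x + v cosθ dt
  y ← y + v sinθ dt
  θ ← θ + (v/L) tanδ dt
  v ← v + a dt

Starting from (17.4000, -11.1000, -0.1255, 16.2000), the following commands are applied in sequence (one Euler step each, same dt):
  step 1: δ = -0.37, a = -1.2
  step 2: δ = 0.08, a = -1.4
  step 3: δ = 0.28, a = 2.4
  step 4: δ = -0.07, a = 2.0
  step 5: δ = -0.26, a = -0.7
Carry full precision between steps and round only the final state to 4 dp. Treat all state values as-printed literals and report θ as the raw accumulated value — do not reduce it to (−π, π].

(36.1673, -17.3388, -0.5739, 16.4750)

after step 1 (δ=-0.37, a=-1.2): (21.418148, -11.606942, -0.587513, 15.900000)
after step 2 (δ=0.08, a=-1.4): (24.726626, -13.810257, -0.493784, 15.550000)
after step 3 (δ=0.28, a=2.4): (28.149747, -15.652782, -0.164999, 16.150000)
after step 4 (δ=-0.07, a=2.0): (32.132411, -16.315948, -0.248261, 16.650000)
after step 5 (δ=-0.26, a=-0.7): (36.167295, -17.338750, -0.573941, 16.475000)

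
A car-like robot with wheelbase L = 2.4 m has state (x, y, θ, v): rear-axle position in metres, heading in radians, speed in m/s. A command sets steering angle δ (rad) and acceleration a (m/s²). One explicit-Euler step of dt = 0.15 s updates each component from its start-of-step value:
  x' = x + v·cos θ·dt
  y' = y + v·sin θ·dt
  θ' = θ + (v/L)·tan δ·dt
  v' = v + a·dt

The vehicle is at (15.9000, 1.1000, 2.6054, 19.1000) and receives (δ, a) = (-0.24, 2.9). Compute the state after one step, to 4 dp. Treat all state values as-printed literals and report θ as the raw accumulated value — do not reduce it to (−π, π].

x' = 15.9000 + 19.1000·cos(2.6054)·0.15 = 13.4371
y' = 1.1000 + 19.1000·sin(2.6054)·0.15 = 2.5636
θ' = 2.6054 + (19.1000/2.4)·tan(-0.24)·0.15 = 2.3133
v' = 19.1000 + 2.9000·0.15 = 19.5350

(13.4371, 2.5636, 2.3133, 19.5350)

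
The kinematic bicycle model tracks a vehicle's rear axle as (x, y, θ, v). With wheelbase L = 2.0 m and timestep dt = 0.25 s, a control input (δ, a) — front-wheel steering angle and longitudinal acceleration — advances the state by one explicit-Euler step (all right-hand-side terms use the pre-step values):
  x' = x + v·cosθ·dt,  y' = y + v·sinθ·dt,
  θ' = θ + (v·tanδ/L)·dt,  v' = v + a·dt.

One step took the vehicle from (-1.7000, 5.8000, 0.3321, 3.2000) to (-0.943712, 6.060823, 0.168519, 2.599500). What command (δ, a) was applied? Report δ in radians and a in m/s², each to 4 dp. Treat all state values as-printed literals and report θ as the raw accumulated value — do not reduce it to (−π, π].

a = (v'−v)/dt = (-0.600500)/0.25 = -2.4020
Δθ = θ'−θ = -0.163581;  (v·dt/L) = 3.2000·0.25/2.0 = 0.400000
tan δ = Δθ·L/(v·dt) = -0.408952  →  δ = -0.3882

δ = -0.3882, a = -2.4020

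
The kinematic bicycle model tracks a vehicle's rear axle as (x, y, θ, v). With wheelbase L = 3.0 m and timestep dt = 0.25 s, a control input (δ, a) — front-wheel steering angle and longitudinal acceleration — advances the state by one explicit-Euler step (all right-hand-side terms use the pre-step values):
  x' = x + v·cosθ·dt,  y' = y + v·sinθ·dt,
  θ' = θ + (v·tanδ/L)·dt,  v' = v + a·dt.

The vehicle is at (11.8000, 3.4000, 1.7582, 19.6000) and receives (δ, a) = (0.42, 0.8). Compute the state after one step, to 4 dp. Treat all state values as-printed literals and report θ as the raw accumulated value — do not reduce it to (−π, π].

x' = 11.8000 + 19.6000·cos(1.7582)·0.25 = 10.8871
y' = 3.4000 + 19.6000·sin(1.7582)·0.25 = 8.2142
θ' = 1.7582 + (19.6000/3.0)·tan(0.42)·0.25 = 2.4876
v' = 19.6000 + 0.8000·0.25 = 19.8000

(10.8871, 8.2142, 2.4876, 19.8000)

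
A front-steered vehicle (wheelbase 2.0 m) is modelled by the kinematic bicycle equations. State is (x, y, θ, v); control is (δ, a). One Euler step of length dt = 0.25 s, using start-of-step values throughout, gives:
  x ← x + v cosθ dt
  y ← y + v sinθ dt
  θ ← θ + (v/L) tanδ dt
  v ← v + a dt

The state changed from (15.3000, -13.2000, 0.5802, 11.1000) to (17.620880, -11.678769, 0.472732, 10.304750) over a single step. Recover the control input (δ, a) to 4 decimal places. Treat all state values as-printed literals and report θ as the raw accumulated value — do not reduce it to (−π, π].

a = (v'−v)/dt = (-0.795250)/0.25 = -3.1810
Δθ = θ'−θ = -0.107468;  (v·dt/L) = 11.1000·0.25/2.0 = 1.387500
tan δ = Δθ·L/(v·dt) = -0.077454  →  δ = -0.0773

δ = -0.0773, a = -3.1810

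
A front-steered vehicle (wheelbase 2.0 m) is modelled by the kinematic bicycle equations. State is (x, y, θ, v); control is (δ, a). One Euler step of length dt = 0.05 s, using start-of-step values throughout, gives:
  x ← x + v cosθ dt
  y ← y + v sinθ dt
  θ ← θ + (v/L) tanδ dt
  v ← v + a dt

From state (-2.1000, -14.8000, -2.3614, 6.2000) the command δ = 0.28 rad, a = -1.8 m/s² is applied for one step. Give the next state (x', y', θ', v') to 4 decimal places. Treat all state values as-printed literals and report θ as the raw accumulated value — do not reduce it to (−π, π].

x' = -2.1000 + 6.2000·cos(-2.3614)·0.05 = -2.3203
y' = -14.8000 + 6.2000·sin(-2.3614)·0.05 = -15.0181
θ' = -2.3614 + (6.2000/2.0)·tan(0.28)·0.05 = -2.3168
v' = 6.2000 − 1.8000·0.05 = 6.1100

(-2.3203, -15.0181, -2.3168, 6.1100)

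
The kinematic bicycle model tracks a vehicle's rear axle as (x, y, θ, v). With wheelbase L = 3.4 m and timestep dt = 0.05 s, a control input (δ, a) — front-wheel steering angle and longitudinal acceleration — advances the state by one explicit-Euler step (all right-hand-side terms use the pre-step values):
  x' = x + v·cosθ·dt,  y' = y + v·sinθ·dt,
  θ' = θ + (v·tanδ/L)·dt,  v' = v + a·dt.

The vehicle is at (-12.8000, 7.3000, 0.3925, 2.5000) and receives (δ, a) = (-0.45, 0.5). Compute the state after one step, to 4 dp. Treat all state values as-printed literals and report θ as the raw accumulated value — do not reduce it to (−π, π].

(-12.6845, 7.3478, 0.3747, 2.5250)

x' = -12.8000 + 2.5000·cos(0.3925)·0.05 = -12.6845
y' = 7.3000 + 2.5000·sin(0.3925)·0.05 = 7.3478
θ' = 0.3925 + (2.5000/3.4)·tan(-0.45)·0.05 = 0.3747
v' = 2.5000 + 0.5000·0.05 = 2.5250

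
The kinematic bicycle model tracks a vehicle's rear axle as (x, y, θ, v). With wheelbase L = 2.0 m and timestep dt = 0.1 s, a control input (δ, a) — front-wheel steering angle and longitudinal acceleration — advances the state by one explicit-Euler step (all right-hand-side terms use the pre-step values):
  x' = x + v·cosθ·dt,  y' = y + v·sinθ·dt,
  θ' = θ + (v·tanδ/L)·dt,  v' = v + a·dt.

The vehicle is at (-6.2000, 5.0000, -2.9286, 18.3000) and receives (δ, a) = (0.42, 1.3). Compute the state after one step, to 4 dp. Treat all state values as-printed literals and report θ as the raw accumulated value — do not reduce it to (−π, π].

(-7.9886, 4.6132, -2.5200, 18.4300)

x' = -6.2000 + 18.3000·cos(-2.9286)·0.1 = -7.9886
y' = 5.0000 + 18.3000·sin(-2.9286)·0.1 = 4.6132
θ' = -2.9286 + (18.3000/2.0)·tan(0.42)·0.1 = -2.5200
v' = 18.3000 + 1.3000·0.1 = 18.4300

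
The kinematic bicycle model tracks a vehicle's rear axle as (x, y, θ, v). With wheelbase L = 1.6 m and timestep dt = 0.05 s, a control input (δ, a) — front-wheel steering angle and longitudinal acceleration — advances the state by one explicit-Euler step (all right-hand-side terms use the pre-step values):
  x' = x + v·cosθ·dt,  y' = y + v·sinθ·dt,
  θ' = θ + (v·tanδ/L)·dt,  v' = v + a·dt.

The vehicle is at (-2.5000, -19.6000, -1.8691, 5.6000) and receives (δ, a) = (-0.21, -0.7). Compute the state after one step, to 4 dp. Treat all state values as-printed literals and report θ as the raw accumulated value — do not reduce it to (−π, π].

x' = -2.5000 + 5.6000·cos(-1.8691)·0.05 = -2.5823
y' = -19.6000 + 5.6000·sin(-1.8691)·0.05 = -19.8676
θ' = -1.8691 + (5.6000/1.6)·tan(-0.21)·0.05 = -1.9064
v' = 5.6000 − 0.7000·0.05 = 5.5650

(-2.5823, -19.8676, -1.9064, 5.5650)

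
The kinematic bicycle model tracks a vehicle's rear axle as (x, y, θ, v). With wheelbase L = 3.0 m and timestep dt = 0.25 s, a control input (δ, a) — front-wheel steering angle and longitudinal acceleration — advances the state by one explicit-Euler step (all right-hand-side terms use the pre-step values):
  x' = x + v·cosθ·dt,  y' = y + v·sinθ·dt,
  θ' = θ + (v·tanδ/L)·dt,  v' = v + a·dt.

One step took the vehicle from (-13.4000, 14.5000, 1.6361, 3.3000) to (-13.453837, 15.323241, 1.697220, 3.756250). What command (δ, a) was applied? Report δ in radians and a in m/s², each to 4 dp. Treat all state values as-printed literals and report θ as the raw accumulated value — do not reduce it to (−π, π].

a = (v'−v)/dt = (0.456250)/0.25 = 1.8250
Δθ = θ'−θ = 0.061120;  (v·dt/L) = 3.3000·0.25/3.0 = 0.275000
tan δ = Δθ·L/(v·dt) = 0.222255  →  δ = 0.2187

δ = 0.2187, a = 1.8250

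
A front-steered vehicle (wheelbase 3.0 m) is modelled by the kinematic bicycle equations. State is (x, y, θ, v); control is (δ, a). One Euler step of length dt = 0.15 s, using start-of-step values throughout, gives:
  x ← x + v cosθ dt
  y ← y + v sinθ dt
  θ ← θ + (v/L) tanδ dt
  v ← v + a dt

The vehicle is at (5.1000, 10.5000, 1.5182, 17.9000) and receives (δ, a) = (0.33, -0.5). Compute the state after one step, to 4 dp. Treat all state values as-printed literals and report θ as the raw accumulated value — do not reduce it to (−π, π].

x' = 5.1000 + 17.9000·cos(1.5182)·0.15 = 5.2412
y' = 10.5000 + 17.9000·sin(1.5182)·0.15 = 13.1813
θ' = 1.5182 + (17.9000/3.0)·tan(0.33)·0.15 = 1.8248
v' = 17.9000 − 0.5000·0.15 = 17.8250

(5.2412, 13.1813, 1.8248, 17.8250)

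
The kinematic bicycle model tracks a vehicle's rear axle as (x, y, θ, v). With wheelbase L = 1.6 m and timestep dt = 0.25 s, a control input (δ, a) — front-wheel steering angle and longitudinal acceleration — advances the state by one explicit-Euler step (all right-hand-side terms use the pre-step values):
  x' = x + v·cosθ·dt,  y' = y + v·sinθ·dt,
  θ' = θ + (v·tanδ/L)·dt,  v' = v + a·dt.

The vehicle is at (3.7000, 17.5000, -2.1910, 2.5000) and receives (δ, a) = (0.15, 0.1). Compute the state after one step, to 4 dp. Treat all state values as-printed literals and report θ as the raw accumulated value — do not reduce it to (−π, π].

x' = 3.7000 + 2.5000·cos(-2.1910)·0.25 = 3.3367
y' = 17.5000 + 2.5000·sin(-2.1910)·0.25 = 16.9914
θ' = -2.1910 + (2.5000/1.6)·tan(0.15)·0.25 = -2.1320
v' = 2.5000 + 0.1000·0.25 = 2.5250

(3.3367, 16.9914, -2.1320, 2.5250)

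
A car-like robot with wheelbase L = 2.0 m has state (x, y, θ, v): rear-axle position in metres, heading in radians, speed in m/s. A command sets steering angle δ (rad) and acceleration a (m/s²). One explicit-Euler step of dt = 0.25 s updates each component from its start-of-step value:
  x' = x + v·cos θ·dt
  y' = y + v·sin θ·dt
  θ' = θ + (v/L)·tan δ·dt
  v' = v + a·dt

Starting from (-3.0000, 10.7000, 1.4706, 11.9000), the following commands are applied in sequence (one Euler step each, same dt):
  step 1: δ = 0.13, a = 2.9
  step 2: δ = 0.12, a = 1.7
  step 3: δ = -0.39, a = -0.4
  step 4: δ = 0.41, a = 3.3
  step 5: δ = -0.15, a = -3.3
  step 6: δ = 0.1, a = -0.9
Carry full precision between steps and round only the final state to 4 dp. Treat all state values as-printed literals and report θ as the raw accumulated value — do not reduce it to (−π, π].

(-3.9577, 29.4366, 1.7906, 12.7250)

after step 1 (δ=0.13, a=2.9): (-2.702414, 13.660079, 1.665072, 12.625000)
after step 2 (δ=0.12, a=1.7): (-2.999531, 16.802313, 1.855361, 13.050000)
after step 3 (δ=-0.39, a=-0.4): (-3.915444, 19.933608, 1.184828, 12.950000)
after step 4 (δ=0.41, a=3.3): (-2.696665, 22.932939, 1.888387, 13.775000)
after step 5 (δ=-0.15, a=-3.3): (-3.772075, 26.204469, 1.628151, 12.950000)
after step 6 (δ=0.1, a=-0.9): (-3.957659, 29.436646, 1.790568, 12.725000)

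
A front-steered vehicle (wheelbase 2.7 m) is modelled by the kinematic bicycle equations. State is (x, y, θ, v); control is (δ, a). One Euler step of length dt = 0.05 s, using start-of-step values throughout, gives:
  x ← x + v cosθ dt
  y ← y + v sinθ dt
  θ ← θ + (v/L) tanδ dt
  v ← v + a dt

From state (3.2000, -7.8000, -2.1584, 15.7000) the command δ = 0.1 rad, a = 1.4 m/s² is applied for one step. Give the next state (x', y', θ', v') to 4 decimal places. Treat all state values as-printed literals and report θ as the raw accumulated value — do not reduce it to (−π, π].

x' = 3.2000 + 15.7000·cos(-2.1584)·0.05 = 2.7648
y' = -7.8000 + 15.7000·sin(-2.1584)·0.05 = -8.4533
θ' = -2.1584 + (15.7000/2.7)·tan(0.1)·0.05 = -2.1292
v' = 15.7000 + 1.4000·0.05 = 15.7700

(2.7648, -8.4533, -2.1292, 15.7700)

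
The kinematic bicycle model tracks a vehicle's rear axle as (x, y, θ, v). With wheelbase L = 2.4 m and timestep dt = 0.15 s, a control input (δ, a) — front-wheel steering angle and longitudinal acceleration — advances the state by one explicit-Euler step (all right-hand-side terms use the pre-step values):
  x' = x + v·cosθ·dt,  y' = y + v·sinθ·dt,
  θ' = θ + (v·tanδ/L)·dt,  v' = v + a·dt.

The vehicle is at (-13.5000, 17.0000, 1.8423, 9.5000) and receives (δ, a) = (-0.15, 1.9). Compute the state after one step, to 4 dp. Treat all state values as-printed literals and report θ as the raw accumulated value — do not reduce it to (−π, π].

x' = -13.5000 + 9.5000·cos(1.8423)·0.15 = -13.8822
y' = 17.0000 + 9.5000·sin(1.8423)·0.15 = 18.3728
θ' = 1.8423 + (9.5000/2.4)·tan(-0.15)·0.15 = 1.7526
v' = 9.5000 + 1.9000·0.15 = 9.7850

(-13.8822, 18.3728, 1.7526, 9.7850)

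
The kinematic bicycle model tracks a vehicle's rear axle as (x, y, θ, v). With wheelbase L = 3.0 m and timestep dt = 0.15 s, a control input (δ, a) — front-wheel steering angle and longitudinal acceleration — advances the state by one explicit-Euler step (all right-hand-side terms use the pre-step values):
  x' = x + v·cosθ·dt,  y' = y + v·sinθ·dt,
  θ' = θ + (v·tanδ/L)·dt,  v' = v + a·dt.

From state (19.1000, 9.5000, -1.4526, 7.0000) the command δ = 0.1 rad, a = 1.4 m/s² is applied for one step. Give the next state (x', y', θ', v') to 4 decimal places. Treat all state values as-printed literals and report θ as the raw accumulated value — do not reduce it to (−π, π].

x' = 19.1000 + 7.0000·cos(-1.4526)·0.15 = 19.2238
y' = 9.5000 + 7.0000·sin(-1.4526)·0.15 = 8.4573
θ' = -1.4526 + (7.0000/3.0)·tan(0.1)·0.15 = -1.4175
v' = 7.0000 + 1.4000·0.15 = 7.2100

(19.2238, 8.4573, -1.4175, 7.2100)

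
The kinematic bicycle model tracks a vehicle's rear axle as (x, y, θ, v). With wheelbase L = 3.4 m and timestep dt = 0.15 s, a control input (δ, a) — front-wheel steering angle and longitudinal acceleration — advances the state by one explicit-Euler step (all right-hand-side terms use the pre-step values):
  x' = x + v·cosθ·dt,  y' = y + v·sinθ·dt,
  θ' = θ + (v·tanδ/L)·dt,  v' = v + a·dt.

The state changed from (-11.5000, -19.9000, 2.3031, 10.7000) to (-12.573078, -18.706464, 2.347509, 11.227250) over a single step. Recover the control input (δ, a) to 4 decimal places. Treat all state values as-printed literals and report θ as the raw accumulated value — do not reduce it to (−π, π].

δ = 0.0938, a = 3.5150

a = (v'−v)/dt = (0.527250)/0.15 = 3.5150
Δθ = θ'−θ = 0.044409;  (v·dt/L) = 10.7000·0.15/3.4 = 0.472059
tan δ = Δθ·L/(v·dt) = 0.094075  →  δ = 0.0938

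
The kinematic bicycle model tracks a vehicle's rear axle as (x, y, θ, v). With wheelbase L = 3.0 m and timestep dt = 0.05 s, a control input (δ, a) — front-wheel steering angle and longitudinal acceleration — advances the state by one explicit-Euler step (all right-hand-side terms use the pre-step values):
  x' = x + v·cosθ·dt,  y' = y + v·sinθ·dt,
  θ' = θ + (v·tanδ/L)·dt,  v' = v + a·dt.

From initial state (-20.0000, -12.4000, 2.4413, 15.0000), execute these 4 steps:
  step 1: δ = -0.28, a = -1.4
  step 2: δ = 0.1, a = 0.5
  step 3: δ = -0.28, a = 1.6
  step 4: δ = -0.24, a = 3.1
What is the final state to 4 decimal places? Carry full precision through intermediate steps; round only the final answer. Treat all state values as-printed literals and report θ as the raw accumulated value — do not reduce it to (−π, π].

(-22.1703, -10.3386, 2.2614, 15.1900)

after step 1 (δ=-0.28, a=-1.4): (-20.573490, -11.916669, 2.369411, 14.930000)
after step 2 (δ=0.1, a=0.5): (-21.108276, -11.395836, 2.394378, 14.955000)
after step 3 (δ=-0.28, a=1.6): (-21.656814, -10.887667, 2.322705, 15.035000)
after step 4 (δ=-0.24, a=3.1): (-22.170285, -10.338599, 2.261383, 15.190000)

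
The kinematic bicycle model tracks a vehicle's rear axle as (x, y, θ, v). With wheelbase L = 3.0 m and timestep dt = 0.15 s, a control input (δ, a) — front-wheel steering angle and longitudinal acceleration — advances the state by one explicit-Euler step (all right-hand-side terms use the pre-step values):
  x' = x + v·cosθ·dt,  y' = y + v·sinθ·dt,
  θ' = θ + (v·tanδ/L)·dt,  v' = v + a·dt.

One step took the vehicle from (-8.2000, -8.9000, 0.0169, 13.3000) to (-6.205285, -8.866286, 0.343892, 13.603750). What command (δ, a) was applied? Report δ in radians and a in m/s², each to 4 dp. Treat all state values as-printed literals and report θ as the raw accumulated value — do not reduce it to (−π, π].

δ = 0.4570, a = 2.0250

a = (v'−v)/dt = (0.303750)/0.15 = 2.0250
Δθ = θ'−θ = 0.326992;  (v·dt/L) = 13.3000·0.15/3.0 = 0.665000
tan δ = Δθ·L/(v·dt) = 0.491717  →  δ = 0.4570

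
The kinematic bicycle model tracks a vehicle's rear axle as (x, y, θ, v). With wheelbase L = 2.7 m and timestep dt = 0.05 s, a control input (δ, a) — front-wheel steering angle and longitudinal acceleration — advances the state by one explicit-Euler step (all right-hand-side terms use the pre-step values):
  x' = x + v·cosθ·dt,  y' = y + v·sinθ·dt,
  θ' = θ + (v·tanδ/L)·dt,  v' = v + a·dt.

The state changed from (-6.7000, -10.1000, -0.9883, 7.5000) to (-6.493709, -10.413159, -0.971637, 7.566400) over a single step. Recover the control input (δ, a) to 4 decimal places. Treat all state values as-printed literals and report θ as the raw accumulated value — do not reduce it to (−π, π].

a = (v'−v)/dt = (0.066400)/0.05 = 1.3280
Δθ = θ'−θ = 0.016663;  (v·dt/L) = 7.5000·0.05/2.7 = 0.138889
tan δ = Δθ·L/(v·dt) = 0.119974  →  δ = 0.1194

δ = 0.1194, a = 1.3280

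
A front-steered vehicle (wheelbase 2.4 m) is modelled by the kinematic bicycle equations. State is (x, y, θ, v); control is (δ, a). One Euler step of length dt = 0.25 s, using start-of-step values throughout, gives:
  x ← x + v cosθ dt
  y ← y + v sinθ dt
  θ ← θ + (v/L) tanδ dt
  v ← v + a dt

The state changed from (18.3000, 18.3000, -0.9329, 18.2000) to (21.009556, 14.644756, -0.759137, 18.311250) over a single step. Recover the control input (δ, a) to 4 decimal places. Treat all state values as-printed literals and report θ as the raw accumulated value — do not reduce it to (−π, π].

a = (v'−v)/dt = (0.111250)/0.25 = 0.4450
Δθ = θ'−θ = 0.173763;  (v·dt/L) = 18.2000·0.25/2.4 = 1.895833
tan δ = Δθ·L/(v·dt) = 0.091655  →  δ = 0.0914

δ = 0.0914, a = 0.4450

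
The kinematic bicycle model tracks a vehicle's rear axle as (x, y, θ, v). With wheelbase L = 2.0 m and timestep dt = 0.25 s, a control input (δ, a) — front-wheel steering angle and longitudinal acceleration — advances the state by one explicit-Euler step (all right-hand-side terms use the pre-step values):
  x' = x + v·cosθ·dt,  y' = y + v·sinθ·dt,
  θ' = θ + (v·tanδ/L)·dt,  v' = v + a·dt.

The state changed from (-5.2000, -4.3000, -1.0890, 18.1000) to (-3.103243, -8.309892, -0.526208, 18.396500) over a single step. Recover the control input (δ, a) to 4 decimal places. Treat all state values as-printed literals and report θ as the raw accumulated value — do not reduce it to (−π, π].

a = (v'−v)/dt = (0.296500)/0.25 = 1.1860
Δθ = θ'−θ = 0.562792;  (v·dt/L) = 18.1000·0.25/2.0 = 2.262500
tan δ = Δθ·L/(v·dt) = 0.248748  →  δ = 0.2438

δ = 0.2438, a = 1.1860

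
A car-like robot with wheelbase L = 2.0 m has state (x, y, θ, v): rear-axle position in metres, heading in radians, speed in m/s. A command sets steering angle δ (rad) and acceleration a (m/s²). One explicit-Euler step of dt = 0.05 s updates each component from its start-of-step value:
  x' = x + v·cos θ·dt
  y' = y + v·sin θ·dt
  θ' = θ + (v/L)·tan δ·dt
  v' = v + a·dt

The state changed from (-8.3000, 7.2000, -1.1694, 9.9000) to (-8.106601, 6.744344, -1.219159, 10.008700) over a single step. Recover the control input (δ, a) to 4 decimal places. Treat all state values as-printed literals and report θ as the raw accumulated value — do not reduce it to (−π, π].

δ = -0.1984, a = 2.1740

a = (v'−v)/dt = (0.108700)/0.05 = 2.1740
Δθ = θ'−θ = -0.049759;  (v·dt/L) = 9.9000·0.05/2.0 = 0.247500
tan δ = Δθ·L/(v·dt) = -0.201046  →  δ = -0.1984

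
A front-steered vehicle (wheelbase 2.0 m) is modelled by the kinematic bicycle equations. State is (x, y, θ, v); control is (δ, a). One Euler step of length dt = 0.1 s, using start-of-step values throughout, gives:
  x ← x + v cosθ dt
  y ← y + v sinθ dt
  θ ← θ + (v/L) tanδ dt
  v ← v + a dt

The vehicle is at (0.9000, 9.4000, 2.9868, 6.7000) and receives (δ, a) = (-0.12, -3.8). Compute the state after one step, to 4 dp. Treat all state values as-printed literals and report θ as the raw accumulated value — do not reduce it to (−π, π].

(0.2380, 9.5033, 2.9464, 6.3200)

x' = 0.9000 + 6.7000·cos(2.9868)·0.1 = 0.2380
y' = 9.4000 + 6.7000·sin(2.9868)·0.1 = 9.5033
θ' = 2.9868 + (6.7000/2.0)·tan(-0.12)·0.1 = 2.9464
v' = 6.7000 − 3.8000·0.1 = 6.3200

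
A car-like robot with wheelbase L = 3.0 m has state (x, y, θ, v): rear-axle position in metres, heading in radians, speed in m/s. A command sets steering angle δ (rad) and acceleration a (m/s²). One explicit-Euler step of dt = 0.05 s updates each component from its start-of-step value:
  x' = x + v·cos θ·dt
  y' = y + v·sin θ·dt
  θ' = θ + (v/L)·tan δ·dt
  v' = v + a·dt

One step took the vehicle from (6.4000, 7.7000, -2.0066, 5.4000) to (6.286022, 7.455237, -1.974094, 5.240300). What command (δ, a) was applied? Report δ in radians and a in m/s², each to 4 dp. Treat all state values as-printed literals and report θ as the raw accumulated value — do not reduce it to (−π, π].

δ = 0.3466, a = -3.1940

a = (v'−v)/dt = (-0.159700)/0.05 = -3.1940
Δθ = θ'−θ = 0.032506;  (v·dt/L) = 5.4000·0.05/3.0 = 0.090000
tan δ = Δθ·L/(v·dt) = 0.361178  →  δ = 0.3466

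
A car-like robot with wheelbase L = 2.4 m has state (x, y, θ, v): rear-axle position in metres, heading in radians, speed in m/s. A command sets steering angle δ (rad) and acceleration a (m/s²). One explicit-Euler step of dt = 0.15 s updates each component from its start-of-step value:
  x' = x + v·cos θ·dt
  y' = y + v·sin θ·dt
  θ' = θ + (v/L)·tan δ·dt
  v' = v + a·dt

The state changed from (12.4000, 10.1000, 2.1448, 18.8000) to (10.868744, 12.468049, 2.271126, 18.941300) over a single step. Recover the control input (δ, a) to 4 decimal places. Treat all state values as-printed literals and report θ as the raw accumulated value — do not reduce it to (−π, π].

δ = 0.1071, a = 0.9420

a = (v'−v)/dt = (0.141300)/0.15 = 0.9420
Δθ = θ'−θ = 0.126326;  (v·dt/L) = 18.8000·0.15/2.4 = 1.175000
tan δ = Δθ·L/(v·dt) = 0.107511  →  δ = 0.1071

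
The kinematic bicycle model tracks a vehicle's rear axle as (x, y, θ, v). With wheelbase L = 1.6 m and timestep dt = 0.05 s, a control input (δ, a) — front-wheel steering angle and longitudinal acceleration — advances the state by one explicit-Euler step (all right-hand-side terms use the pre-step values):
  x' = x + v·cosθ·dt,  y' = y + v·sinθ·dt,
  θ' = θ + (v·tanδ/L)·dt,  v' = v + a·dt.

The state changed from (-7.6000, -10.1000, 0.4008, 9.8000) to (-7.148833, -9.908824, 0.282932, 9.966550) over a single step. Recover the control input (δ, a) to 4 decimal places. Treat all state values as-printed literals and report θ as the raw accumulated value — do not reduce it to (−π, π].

δ = -0.3674, a = 3.3310

a = (v'−v)/dt = (0.166550)/0.05 = 3.3310
Δθ = θ'−θ = -0.117868;  (v·dt/L) = 9.8000·0.05/1.6 = 0.306250
tan δ = Δθ·L/(v·dt) = -0.384875  →  δ = -0.3674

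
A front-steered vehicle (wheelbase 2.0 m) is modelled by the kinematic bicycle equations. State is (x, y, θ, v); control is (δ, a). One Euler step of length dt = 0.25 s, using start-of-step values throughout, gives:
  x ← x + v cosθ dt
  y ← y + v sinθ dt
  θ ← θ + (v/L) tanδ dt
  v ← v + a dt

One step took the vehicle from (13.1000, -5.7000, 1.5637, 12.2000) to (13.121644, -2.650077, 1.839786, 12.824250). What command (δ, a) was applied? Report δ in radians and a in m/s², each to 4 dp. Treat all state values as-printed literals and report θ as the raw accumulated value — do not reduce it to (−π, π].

δ = 0.1791, a = 2.4970

a = (v'−v)/dt = (0.624250)/0.25 = 2.4970
Δθ = θ'−θ = 0.276086;  (v·dt/L) = 12.2000·0.25/2.0 = 1.525000
tan δ = Δθ·L/(v·dt) = 0.181040  →  δ = 0.1791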